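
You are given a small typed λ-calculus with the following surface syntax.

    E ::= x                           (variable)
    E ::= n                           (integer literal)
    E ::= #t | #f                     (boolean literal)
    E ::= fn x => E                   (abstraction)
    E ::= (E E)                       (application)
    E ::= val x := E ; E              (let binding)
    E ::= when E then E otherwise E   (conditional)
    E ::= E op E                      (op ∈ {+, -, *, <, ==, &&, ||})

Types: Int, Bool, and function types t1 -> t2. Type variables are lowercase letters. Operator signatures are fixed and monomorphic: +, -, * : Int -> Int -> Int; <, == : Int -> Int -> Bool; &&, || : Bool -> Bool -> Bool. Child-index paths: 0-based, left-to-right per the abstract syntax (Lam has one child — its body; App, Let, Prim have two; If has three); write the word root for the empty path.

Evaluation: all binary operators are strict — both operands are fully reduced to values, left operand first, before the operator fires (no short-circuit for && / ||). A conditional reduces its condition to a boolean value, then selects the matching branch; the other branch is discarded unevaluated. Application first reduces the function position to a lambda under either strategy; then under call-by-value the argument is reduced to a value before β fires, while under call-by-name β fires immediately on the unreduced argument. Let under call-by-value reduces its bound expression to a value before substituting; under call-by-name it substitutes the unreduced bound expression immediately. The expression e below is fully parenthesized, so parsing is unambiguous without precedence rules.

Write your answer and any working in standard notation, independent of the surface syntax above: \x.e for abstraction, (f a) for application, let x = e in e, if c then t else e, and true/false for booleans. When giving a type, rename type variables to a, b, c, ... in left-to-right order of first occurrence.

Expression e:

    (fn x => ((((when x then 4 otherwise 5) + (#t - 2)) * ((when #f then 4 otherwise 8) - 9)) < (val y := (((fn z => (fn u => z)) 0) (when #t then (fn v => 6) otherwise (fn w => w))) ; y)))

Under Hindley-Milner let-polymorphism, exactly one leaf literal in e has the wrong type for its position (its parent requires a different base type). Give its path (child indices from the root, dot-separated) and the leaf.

Trace:
x : a
  unify a ~ Bool
  unify Int ~ Int
  unify Int ~ Int
  unify Bool ~ Int
  FAIL: mismatch Bool ~ Int

Answer: 0.0.0.1.0 : true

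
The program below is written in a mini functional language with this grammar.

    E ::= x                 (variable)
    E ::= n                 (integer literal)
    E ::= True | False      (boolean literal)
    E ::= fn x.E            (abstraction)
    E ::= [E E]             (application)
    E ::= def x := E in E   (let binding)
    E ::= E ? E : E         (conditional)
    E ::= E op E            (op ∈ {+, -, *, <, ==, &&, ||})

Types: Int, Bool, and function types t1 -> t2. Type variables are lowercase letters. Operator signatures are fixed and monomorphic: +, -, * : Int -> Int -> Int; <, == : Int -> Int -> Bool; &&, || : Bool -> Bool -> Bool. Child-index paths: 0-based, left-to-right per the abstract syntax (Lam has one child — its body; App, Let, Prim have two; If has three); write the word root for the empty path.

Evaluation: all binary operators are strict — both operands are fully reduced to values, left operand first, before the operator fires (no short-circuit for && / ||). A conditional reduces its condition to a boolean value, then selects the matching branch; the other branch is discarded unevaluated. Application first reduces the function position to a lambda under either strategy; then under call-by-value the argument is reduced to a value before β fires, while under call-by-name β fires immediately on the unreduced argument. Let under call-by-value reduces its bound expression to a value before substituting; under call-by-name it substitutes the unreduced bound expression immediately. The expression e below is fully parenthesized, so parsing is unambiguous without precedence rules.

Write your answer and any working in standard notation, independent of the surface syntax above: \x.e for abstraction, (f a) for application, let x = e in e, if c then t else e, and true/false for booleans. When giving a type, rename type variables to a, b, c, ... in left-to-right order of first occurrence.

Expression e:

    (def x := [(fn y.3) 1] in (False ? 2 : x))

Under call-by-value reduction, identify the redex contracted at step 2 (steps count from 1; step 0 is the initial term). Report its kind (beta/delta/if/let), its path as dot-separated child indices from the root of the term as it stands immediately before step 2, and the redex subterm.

Working:
step 0: (let x = ((\y.3) 1) in (if false then 2 else x))
step 1: [beta@0] (let x = 3 in (if false then 2 else x))
step 2: [let@root] (if false then 2 else 3)

Answer: let at root : (let x = 3 in (if false then 2 else x))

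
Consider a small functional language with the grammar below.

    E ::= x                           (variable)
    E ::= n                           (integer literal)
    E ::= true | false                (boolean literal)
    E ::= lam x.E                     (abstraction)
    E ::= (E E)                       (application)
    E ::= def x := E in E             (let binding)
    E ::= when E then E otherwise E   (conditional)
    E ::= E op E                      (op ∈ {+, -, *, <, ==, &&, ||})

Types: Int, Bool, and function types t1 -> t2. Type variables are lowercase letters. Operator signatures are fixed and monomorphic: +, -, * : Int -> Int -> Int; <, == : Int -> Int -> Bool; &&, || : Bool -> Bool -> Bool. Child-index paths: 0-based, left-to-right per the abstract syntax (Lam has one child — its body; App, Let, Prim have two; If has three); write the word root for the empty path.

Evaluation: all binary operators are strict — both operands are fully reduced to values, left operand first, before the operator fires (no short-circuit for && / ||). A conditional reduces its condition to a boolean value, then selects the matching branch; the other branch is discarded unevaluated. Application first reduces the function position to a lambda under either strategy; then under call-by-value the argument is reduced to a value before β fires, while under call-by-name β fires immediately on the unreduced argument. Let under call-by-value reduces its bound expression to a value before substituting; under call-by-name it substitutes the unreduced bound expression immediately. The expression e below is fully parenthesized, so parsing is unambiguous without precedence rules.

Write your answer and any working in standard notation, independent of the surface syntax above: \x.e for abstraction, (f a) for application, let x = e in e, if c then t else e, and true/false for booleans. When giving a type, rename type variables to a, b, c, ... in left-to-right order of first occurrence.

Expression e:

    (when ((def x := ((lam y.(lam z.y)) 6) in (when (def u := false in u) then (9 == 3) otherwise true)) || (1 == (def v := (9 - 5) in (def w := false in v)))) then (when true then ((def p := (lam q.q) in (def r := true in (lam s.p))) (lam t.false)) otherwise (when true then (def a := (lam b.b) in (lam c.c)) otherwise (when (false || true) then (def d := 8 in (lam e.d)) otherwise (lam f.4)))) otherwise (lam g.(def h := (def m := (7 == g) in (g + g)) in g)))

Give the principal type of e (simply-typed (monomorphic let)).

Derivation:
y : a
\z._ : b -> a
\y._ : a -> b -> a
  unify a -> b -> a ~ Int -> c
  unify a ~ Int
  unify b -> Int ~ c
_ _ : b -> Int
let x : b -> Int
let u : Bool
u : Bool
  unify Bool ~ Bool
  unify Int ~ Int
  unify Int ~ Int
  unify Bool ~ Bool
  unify Bool ~ Bool
  unify Int ~ Int
  unify Int ~ Int
  unify Int ~ Int
let v : Int
let w : Bool
v : Int
  unify Int ~ Int
  unify Bool ~ Bool
  unify Bool ~ Bool
  unify Bool ~ Bool
q : d
\q._ : d -> d
let p : d -> d
let r : Bool
p : d -> d
\s._ : e -> d -> d
\t._ : f -> Bool
  unify e -> d -> d ~ (f -> Bool) -> g
  unify e ~ f -> Bool
  unify d -> d ~ g
_ _ : d -> d
  unify Bool ~ Bool
b : h
\b._ : h -> h
let a : h -> h
c : i
\c._ : i -> i
  unify Bool ~ Bool
  unify Bool ~ Bool
  unify Bool ~ Bool
let d : Int
d : Int
\e._ : j -> Int
\f._ : k -> Int
  unify j -> Int ~ k -> Int
  unify j ~ k
  unify Int ~ Int
  unify i -> i ~ k -> Int
  unify i ~ k
  unify k ~ Int
  unify d -> d ~ Int -> Int
  unify d ~ Int
  unify Int ~ Int
  unify Int ~ Int
g : l
  unify l ~ Int
let m : Bool
g : Int
  unify Int ~ Int
g : Int
  unify Int ~ Int
let h : Int
g : Int
\g._ : Int -> Int
  unify Int -> Int ~ Int -> Int
  unify Int ~ Int
  unify Int ~ Int

Answer: Int -> Int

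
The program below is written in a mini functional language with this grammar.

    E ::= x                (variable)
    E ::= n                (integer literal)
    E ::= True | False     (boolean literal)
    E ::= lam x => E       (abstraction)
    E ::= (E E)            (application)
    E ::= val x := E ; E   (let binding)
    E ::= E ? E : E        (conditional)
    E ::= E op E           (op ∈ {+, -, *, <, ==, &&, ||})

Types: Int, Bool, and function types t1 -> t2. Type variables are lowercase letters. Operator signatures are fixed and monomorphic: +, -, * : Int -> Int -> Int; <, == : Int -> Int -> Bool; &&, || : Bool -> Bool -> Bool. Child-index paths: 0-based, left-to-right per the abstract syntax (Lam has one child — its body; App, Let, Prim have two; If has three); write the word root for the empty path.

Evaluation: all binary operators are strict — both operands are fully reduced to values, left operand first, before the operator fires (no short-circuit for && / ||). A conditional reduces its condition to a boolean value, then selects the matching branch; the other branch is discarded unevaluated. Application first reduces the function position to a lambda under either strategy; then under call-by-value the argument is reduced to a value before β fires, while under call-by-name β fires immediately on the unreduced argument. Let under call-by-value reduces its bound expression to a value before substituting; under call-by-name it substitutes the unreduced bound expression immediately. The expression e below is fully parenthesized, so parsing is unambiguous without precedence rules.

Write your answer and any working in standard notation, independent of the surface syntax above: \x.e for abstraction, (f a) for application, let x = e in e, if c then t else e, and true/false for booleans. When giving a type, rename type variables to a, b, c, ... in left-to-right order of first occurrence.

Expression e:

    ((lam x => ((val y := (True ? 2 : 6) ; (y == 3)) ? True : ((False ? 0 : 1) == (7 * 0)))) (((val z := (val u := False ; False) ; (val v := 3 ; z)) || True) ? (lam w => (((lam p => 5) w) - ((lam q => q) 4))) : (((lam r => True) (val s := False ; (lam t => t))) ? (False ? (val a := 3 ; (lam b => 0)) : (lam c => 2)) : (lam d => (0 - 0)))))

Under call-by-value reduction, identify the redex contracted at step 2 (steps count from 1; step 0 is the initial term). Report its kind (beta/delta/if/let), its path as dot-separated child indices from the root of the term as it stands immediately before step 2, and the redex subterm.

Derivation:
step 0: ((\x.(if (let y = (if true then 2 else 6) in (y == 3)) then true else ((if false then 0 else 1) == (7 * 0)))) (if ((let z = (let u = false in false) in (let v = 3 in z)) || true) then (\w.(((\p.5) w) - ((\q.q) 4))) else (if ((\r.true) (let s = false in (\t.t))) then (if false then (let a = 3 in (\b.0)) else (\c.2)) else (\d.(0 - 0)))))
step 1: [let@1.0.0.0] ((\x.(if (let y = (if true then 2 else 6) in (y == 3)) then true else ((if false then 0 else 1) == (7 * 0)))) (if ((let z = false in (let v = 3 in z)) || true) then (\w.(((\p.5) w) - ((\q.q) 4))) else (if ((\r.true) (let s = false in (\t.t))) then (if false then (let a = 3 in (\b.0)) else (\c.2)) else (\d.(0 - 0)))))
step 2: [let@1.0.0] ((\x.(if (let y = (if true then 2 else 6) in (y == 3)) then true else ((if false then 0 else 1) == (7 * 0)))) (if ((let v = 3 in false) || true) then (\w.(((\p.5) w) - ((\q.q) 4))) else (if ((\r.true) (let s = false in (\t.t))) then (if false then (let a = 3 in (\b.0)) else (\c.2)) else (\d.(0 - 0)))))

Answer: let at 1.0.0 : (let z = false in (let v = 3 in z))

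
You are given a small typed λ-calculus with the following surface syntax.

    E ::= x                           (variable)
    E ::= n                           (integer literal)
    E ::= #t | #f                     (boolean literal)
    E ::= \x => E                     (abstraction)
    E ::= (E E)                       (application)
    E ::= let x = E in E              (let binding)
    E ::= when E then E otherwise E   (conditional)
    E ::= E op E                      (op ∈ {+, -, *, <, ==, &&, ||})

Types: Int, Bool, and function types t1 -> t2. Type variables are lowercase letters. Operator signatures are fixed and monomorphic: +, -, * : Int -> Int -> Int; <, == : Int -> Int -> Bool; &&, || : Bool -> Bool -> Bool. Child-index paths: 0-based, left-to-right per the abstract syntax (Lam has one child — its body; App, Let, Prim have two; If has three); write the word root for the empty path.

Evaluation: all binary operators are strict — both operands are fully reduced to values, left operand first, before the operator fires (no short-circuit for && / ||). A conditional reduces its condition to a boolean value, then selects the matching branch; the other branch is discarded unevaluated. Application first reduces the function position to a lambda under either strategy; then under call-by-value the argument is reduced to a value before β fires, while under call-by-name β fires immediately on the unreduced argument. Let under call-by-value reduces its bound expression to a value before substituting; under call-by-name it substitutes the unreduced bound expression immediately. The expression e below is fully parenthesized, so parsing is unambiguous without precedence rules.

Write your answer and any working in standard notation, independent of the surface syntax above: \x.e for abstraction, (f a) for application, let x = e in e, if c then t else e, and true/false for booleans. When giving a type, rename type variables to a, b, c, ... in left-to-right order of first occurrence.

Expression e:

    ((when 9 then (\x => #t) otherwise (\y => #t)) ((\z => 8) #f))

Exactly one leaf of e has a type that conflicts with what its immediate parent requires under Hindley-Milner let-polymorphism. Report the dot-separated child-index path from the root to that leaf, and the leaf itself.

Trace:
  unify Int ~ Bool
  FAIL: mismatch Int ~ Bool

Answer: 0.0 : 9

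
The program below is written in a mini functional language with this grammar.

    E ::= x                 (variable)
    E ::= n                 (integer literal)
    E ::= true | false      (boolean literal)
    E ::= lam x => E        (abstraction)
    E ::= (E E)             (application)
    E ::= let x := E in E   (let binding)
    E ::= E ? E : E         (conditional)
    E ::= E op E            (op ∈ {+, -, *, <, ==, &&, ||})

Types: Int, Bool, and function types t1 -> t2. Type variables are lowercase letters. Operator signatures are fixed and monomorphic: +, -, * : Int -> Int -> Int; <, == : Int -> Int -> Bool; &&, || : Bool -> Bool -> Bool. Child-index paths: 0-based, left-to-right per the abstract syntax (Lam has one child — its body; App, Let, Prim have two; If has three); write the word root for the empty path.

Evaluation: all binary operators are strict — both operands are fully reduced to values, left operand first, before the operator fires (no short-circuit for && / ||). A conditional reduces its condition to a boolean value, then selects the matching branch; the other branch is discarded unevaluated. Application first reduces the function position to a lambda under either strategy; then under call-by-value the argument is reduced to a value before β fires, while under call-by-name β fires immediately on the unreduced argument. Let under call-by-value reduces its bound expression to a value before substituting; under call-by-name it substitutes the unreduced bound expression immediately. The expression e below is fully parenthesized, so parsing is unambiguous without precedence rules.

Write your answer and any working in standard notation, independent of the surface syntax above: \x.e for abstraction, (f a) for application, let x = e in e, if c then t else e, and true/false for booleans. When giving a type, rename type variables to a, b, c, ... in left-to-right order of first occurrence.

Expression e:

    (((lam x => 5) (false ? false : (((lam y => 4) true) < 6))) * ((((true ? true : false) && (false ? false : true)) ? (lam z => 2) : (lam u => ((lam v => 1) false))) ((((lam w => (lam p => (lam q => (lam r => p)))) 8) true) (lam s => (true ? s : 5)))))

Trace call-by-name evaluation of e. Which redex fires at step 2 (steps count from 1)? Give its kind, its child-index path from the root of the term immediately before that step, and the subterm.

Derivation:
step 0: (((\x.5) (if false then false else (((\y.4) true) < 6))) * ((if ((if true then true else false) && (if false then false else true)) then (\z.2) else (\u.((\v.1) false))) ((((\w.(\p.(\q.(\r.p)))) 8) true) (\s.(if true then s else 5)))))
step 1: [beta@0] (5 * ((if ((if true then true else false) && (if false then false else true)) then (\z.2) else (\u.((\v.1) false))) ((((\w.(\p.(\q.(\r.p)))) 8) true) (\s.(if true then s else 5)))))
step 2: [if@1.0.0.0] (5 * ((if (true && (if false then false else true)) then (\z.2) else (\u.((\v.1) false))) ((((\w.(\p.(\q.(\r.p)))) 8) true) (\s.(if true then s else 5)))))

Answer: if at 1.0.0.0 : (if true then true else false)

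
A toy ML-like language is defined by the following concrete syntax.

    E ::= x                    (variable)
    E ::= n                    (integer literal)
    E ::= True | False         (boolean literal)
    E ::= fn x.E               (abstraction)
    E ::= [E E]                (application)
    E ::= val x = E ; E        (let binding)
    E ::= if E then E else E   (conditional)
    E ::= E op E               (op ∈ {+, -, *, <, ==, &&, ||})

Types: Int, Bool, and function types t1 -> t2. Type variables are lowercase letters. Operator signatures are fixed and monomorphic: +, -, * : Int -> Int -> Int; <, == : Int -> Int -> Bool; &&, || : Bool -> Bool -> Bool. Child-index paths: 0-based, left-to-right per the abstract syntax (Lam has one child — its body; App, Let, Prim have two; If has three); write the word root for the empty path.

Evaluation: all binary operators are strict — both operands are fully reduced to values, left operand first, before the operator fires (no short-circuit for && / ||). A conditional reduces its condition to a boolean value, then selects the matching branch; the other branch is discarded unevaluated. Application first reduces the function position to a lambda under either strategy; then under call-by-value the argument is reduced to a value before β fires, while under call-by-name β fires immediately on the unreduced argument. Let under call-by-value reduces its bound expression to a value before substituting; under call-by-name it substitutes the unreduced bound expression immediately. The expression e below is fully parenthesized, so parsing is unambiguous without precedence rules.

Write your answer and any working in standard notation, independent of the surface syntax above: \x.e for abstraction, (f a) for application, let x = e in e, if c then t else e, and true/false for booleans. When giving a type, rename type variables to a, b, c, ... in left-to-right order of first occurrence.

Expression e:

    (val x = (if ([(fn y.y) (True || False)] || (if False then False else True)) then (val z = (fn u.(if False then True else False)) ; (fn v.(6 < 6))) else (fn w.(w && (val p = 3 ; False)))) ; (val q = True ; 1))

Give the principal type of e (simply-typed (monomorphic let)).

Working:
y : a
\y._ : a -> a
  unify Bool ~ Bool
  unify Bool ~ Bool
  unify a -> a ~ Bool -> b
  unify a ~ Bool
  unify Bool ~ b
_ _ : Bool
  unify Bool ~ Bool
  unify Bool ~ Bool
  unify Bool ~ Bool
  unify Bool ~ Bool
  unify Bool ~ Bool
  unify Bool ~ Bool
  unify Bool ~ Bool
\u._ : c -> Bool
let z : c -> Bool
  unify Int ~ Int
  unify Int ~ Int
\v._ : d -> Bool
w : e
  unify e ~ Bool
let p : Int
  unify Bool ~ Bool
\w._ : Bool -> Bool
  unify d -> Bool ~ Bool -> Bool
  unify d ~ Bool
  unify Bool ~ Bool
let x : Bool -> Bool
let q : Bool

Answer: Int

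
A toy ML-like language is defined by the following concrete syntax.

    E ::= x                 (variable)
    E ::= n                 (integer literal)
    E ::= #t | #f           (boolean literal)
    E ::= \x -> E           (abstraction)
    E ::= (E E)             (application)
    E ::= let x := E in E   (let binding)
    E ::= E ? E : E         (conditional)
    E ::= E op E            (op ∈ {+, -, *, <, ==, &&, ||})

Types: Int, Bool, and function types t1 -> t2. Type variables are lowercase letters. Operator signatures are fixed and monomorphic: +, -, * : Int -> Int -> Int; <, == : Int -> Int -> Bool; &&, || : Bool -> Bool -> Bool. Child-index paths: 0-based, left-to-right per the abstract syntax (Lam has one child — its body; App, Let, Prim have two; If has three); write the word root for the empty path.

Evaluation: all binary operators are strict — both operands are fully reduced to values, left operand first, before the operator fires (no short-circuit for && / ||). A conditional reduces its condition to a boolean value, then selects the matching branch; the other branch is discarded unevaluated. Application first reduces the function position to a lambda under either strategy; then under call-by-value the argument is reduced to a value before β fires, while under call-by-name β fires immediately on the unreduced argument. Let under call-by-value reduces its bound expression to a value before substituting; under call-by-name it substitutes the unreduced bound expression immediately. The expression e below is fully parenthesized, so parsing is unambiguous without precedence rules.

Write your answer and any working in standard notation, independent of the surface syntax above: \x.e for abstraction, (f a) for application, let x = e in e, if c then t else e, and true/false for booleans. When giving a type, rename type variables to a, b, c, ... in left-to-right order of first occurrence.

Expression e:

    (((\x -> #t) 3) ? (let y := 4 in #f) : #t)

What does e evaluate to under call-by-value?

Answer: false

Trace:
step 0: (if ((\x.true) 3) then (let y = 4 in false) else true)
step 1: [beta@0] (if true then (let y = 4 in false) else true)
step 2: [if@root] (let y = 4 in false)
step 3: [let@root] false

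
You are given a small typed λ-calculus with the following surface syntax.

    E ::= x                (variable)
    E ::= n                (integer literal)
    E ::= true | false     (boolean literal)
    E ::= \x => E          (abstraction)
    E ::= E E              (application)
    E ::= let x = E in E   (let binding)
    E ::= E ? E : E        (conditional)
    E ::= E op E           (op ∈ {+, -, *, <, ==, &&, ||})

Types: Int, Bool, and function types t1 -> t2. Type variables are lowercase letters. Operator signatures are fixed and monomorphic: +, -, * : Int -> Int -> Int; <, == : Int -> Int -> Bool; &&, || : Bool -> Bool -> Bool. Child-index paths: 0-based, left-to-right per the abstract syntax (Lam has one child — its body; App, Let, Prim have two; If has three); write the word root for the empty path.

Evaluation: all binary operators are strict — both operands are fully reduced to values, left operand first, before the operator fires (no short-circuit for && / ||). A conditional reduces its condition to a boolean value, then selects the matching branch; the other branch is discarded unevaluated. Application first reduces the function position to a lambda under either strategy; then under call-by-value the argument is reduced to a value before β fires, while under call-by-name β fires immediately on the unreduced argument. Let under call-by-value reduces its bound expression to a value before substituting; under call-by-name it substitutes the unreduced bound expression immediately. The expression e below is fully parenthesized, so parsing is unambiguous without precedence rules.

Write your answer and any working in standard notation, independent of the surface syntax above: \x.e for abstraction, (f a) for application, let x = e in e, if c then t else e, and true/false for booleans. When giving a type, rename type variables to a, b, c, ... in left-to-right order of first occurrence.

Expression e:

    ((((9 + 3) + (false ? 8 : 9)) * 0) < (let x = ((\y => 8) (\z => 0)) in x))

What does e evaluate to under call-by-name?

Trace:
step 0: ((((9 + 3) + (if false then 8 else 9)) * 0) < (let x = ((\y.8) (\z.0)) in x))
step 1: [delta@0.0.0] (((12 + (if false then 8 else 9)) * 0) < (let x = ((\y.8) (\z.0)) in x))
step 2: [if@0.0.1] (((12 + 9) * 0) < (let x = ((\y.8) (\z.0)) in x))
step 3: [delta@0.0] ((21 * 0) < (let x = ((\y.8) (\z.0)) in x))
step 4: [delta@0] (0 < (let x = ((\y.8) (\z.0)) in x))
step 5: [let@1] (0 < ((\y.8) (\z.0)))
step 6: [beta@1] (0 < 8)
step 7: [delta@root] true

Answer: true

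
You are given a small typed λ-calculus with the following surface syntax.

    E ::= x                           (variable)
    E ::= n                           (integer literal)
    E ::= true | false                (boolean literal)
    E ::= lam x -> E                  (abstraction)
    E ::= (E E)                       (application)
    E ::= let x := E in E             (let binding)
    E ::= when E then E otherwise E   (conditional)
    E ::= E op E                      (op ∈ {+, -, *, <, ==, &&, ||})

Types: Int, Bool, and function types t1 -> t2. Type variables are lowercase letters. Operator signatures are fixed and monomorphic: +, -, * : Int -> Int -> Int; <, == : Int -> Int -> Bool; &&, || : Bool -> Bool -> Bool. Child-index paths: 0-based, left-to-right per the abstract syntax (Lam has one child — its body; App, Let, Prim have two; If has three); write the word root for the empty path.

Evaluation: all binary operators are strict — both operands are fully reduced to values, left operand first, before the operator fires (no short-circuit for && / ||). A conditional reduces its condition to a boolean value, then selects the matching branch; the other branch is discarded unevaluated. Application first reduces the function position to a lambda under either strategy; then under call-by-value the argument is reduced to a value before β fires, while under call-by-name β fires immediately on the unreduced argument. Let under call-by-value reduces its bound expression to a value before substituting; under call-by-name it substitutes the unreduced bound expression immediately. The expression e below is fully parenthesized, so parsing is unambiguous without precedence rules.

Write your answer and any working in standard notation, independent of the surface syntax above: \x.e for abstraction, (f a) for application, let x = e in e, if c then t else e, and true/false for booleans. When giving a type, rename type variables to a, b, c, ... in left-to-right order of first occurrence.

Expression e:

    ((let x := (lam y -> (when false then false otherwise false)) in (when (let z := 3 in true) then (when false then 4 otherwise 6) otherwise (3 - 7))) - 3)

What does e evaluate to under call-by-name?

Answer: 3

Derivation:
step 0: ((let x = (\y.(if false then false else false)) in (if (let z = 3 in true) then (if false then 4 else 6) else (3 - 7))) - 3)
step 1: [let@0] ((if (let z = 3 in true) then (if false then 4 else 6) else (3 - 7)) - 3)
step 2: [let@0.0] ((if true then (if false then 4 else 6) else (3 - 7)) - 3)
step 3: [if@0] ((if false then 4 else 6) - 3)
step 4: [if@0] (6 - 3)
step 5: [delta@root] 3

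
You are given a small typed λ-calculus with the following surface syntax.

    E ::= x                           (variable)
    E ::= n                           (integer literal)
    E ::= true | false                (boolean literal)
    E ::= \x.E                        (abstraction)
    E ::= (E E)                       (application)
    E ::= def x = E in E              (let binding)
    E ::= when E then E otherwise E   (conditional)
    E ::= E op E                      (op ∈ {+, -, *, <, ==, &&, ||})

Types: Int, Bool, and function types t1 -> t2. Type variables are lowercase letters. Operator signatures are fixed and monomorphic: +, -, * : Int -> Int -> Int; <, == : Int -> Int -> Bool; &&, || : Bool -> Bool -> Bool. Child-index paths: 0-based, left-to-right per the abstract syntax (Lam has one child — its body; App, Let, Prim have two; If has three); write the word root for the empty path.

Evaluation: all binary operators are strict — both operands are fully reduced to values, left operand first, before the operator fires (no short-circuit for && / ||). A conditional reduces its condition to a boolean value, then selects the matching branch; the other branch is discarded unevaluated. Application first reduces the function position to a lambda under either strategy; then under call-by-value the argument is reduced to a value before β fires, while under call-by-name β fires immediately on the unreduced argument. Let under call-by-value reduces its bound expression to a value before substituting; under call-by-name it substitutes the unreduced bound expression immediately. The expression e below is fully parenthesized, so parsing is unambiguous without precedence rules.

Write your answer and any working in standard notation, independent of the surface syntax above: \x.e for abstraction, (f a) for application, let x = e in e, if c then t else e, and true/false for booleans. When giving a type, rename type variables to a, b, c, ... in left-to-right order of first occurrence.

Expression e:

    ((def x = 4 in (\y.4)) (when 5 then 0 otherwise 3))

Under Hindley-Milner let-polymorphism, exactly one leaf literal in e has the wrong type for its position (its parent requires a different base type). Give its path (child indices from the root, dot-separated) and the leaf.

Derivation:
let x : Int
\y._ : a -> Int
  unify Int ~ Bool
  FAIL: mismatch Int ~ Bool

Answer: 1.0 : 5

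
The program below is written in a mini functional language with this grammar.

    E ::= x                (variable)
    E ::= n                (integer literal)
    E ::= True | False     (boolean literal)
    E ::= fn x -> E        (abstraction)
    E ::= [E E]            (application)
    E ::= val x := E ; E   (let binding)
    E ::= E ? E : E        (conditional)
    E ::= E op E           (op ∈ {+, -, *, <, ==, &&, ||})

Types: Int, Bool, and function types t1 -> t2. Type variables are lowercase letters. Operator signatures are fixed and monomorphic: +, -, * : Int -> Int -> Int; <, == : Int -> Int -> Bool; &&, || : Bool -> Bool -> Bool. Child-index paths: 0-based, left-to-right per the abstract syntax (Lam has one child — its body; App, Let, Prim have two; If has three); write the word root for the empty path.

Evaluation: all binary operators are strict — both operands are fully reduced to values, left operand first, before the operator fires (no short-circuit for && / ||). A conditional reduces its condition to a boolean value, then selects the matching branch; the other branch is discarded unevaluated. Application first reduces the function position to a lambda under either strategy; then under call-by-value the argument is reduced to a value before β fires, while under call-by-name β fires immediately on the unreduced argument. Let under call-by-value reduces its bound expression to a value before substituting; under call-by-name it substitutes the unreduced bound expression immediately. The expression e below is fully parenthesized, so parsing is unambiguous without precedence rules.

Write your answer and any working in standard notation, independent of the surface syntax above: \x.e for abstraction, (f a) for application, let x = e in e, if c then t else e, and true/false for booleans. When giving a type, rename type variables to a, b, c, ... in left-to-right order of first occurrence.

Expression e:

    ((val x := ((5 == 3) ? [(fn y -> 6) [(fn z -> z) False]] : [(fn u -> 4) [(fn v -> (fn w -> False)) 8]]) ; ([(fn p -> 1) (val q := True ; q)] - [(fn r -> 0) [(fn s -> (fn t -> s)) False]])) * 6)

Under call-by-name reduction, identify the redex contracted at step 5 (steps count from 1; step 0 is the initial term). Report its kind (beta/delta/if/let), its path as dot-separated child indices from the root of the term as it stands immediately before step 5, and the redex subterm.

Derivation:
step 0: ((let x = (if (5 == 3) then ((\y.6) ((\z.z) false)) else ((\u.4) ((\v.(\w.false)) 8))) in (((\p.1) (let q = true in q)) - ((\r.0) ((\s.(\t.s)) false)))) * 6)
step 1: [let@0] ((((\p.1) (let q = true in q)) - ((\r.0) ((\s.(\t.s)) false))) * 6)
step 2: [beta@0.0] ((1 - ((\r.0) ((\s.(\t.s)) false))) * 6)
step 3: [beta@0.1] ((1 - 0) * 6)
step 4: [delta@0] (1 * 6)
step 5: [delta@root] 6

Answer: delta at root : (1 * 6)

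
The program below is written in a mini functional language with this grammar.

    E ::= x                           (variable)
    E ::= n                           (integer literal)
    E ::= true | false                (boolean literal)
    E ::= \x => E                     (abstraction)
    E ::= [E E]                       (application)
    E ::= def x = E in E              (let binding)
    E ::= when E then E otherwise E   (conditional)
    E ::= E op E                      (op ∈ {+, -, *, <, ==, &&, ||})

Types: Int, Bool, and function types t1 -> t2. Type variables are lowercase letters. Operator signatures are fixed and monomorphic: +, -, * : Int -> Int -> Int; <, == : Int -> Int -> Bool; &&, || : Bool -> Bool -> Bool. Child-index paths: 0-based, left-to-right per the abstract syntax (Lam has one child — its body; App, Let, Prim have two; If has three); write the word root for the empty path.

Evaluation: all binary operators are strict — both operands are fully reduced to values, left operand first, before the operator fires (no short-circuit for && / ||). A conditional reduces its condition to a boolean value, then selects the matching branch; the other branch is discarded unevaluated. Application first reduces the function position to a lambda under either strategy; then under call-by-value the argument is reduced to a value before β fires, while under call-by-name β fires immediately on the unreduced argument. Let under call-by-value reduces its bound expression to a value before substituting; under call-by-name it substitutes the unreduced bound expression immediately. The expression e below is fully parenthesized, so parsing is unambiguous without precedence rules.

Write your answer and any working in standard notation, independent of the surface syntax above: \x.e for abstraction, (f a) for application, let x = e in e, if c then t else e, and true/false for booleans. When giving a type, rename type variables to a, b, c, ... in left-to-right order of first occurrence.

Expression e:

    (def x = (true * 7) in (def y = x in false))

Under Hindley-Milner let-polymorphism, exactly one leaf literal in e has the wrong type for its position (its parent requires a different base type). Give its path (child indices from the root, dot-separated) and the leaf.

Answer: 0.0 : true

Trace:
  unify Bool ~ Int
  FAIL: mismatch Bool ~ Int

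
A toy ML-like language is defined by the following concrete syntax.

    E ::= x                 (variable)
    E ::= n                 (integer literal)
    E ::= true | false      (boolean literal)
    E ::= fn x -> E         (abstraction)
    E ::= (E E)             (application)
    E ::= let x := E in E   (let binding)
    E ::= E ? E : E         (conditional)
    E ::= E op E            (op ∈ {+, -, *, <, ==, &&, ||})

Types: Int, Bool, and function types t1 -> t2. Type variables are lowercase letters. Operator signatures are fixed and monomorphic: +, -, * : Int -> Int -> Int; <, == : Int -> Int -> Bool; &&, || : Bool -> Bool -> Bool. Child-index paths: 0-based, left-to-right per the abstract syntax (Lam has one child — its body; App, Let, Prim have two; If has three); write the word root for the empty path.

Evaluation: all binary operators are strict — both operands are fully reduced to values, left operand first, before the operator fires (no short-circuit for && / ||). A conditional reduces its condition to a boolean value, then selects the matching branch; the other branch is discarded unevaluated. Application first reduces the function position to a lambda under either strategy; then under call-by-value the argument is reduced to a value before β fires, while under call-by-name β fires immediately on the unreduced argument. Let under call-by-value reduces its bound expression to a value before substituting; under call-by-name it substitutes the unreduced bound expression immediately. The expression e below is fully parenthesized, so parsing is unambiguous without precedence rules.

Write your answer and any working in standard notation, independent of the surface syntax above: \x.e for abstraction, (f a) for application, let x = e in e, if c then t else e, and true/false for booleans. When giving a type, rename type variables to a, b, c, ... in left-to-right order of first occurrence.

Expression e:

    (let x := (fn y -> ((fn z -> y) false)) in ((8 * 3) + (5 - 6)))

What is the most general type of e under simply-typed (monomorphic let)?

Trace:
y : a
\z._ : b -> a
  unify b -> a ~ Bool -> c
  unify b ~ Bool
  unify a ~ c
_ _ : c
\y._ : c -> c
let x : c -> c
  unify Int ~ Int
  unify Int ~ Int
  unify Int ~ Int
  unify Int ~ Int
  unify Int ~ Int
  unify Int ~ Int

Answer: Int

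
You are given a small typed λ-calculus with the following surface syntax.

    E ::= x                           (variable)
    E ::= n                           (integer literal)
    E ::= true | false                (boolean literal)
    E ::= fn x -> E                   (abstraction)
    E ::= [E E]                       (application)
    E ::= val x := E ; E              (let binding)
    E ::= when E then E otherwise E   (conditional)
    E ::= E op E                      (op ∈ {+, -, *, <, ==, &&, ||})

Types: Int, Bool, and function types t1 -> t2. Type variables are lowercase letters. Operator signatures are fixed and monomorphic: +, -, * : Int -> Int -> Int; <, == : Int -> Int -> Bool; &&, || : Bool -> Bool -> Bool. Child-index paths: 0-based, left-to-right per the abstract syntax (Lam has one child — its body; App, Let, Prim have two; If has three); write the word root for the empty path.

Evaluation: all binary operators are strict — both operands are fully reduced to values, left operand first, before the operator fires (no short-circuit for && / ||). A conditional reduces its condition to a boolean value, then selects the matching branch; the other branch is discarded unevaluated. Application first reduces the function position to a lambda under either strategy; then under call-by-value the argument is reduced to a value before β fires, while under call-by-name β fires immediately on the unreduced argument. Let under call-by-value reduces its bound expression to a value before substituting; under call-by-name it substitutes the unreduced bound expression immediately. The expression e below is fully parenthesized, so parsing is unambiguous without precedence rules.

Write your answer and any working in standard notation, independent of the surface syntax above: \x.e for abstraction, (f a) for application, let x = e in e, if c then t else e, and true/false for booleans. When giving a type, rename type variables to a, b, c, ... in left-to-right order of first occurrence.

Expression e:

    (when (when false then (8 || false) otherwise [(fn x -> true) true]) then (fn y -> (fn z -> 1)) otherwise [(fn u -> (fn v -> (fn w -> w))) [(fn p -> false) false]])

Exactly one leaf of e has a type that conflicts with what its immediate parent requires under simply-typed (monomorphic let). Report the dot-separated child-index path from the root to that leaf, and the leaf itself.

Derivation:
  unify Bool ~ Bool
  unify Int ~ Bool
  FAIL: mismatch Int ~ Bool

Answer: 0.1.0 : 8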